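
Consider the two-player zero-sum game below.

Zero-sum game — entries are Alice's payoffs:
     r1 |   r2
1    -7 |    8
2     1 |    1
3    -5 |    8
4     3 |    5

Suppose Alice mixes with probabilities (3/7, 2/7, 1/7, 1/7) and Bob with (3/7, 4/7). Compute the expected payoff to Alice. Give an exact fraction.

Against (3/7, 4/7), each row's expected payoff is 1: 11/7; 2: 1; 3: 17/7; 4: 29/7.
Taking the (3/7, 2/7, 1/7, 1/7)-weighted average: (3/7)·(11/7) + (2/7)·(1) + (1/7)·(17/7) + (1/7)·(29/7) = 93/49.

93/49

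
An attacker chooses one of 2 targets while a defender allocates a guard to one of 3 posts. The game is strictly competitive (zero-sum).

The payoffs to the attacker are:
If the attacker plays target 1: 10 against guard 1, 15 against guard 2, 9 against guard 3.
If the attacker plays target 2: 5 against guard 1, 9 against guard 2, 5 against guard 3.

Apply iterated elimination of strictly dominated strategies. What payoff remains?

9

Row target 2 is strictly dominated by row target 1 (10>5, 15>9, 9>5); eliminate target 2.
Column guard 2 is strictly dominated by guard 1 for the defender (10<15); eliminate guard 2.
Column guard 1 is strictly dominated by guard 3 for the defender (9<10); eliminate guard 1.
Only (target 1, guard 3) remains, with payoff 9.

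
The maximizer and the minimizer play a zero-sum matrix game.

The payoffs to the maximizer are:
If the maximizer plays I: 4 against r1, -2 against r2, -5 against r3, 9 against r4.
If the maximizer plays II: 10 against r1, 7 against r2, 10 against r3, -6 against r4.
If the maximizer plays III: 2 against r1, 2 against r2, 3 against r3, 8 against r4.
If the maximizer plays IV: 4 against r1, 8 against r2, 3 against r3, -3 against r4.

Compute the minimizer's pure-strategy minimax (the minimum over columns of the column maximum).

8

The worst case (largest entry) in each column is r1: 10, r2: 8, r3: 10, r4: 9.
The best (smallest) of these is 8.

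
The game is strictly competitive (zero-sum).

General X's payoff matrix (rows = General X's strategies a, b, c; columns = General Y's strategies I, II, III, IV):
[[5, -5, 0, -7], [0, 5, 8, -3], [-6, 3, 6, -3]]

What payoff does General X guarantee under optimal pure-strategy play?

-3

Row minima: -7, -3, -6 → General X's maximin is -3.
Column maxima: 5, 5, 8, -3 → General Y's minimax is -3.
They coincide at (b, IV), so the value is -3.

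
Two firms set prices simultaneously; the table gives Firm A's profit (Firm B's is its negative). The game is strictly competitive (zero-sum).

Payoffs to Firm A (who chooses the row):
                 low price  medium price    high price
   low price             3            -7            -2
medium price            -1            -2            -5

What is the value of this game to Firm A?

Column low price is strictly dominated by high price for Firm B (it gives Firm A more in every row).
The remaining 2×2 game on (low price, medium price) × (medium price, high price) has no saddle point. Let Firm A play low price with probability p; indifference gives −7p − 2(1−p) = −2p − 5(1−p), so p = 3/8.
Similarly Firm B's optimal q on medium price is 3/8, and the value is -7·(3/8) + (-2)·(5/8) = -31/8.

-31/8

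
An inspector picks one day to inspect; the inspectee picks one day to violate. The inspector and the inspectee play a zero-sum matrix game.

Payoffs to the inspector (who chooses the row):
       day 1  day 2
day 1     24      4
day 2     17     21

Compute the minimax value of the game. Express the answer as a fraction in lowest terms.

109/6

Row minima are 4 and 17, so the inspector's maximin is 17; column maxima are 24 and 21, so the inspectee's minimax is 21. These differ, so the equilibrium is in mixed strategies.
Let the inspector play day 1 with probability p. The inspectee is indifferent when 24p + 17(1−p) = 4p + 21(1−p), giving p = 1/6.
Let the inspectee play day 1 with probability q. The inspector is indifferent when 24q + 4(1−q) = 17q + 21(1−q), giving q = 17/24.
The value is 24·(17/24) + (4)·(7/24) = 109/6.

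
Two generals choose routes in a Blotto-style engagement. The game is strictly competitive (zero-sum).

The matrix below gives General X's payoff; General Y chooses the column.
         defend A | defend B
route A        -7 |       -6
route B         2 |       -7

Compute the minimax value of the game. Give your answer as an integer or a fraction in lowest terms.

Row minima are -7 and -7, so General X's maximin is -7; column maxima are 2 and -6, so General Y's minimax is -6. These differ, so the equilibrium is in mixed strategies.
Let General X play route A with probability p. General Y is indifferent when −7p + 2(1−p) = −6p − 7(1−p), giving p = 9/10.
Let General Y play defend A with probability q. General X is indifferent when −7q − 6(1−q) = 2q − 7(1−q), giving q = 1/10.
The value is -7·(1/10) + (-6)·(9/10) = -61/10.

-61/10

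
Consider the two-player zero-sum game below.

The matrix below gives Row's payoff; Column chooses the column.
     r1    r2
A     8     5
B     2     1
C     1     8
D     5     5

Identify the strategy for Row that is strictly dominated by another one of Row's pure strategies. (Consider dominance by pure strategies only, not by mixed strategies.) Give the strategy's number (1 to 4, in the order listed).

2

Compare B with A: 8 > 2, 5 > 1.
So A strictly dominates B for Row; B is strictly dominated.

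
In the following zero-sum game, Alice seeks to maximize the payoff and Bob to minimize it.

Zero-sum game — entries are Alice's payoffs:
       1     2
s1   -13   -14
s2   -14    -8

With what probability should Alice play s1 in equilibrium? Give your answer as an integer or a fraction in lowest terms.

Row minima are -14 and -14, so Alice's maximin is -14; column maxima are -13 and -8, so Bob's minimax is -13. These differ, so the equilibrium is in mixed strategies.
Let Alice play s1 with probability p. Bob is indifferent when −13p − 14(1−p) = −14p − 8(1−p), giving p = 6/7.

6/7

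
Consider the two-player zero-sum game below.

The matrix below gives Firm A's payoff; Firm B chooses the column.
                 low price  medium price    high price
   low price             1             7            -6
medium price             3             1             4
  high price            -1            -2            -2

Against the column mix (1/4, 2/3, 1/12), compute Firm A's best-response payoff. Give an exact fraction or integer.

53/12

low price: (1)·(1/4) + (7)·(2/3) + (-6)·(1/12) = 53/12.
medium price: (3)·(1/4) + (1)·(2/3) + (4)·(1/12) = 7/4.
high price: (-1)·(1/4) + (-2)·(2/3) + (-2)·(1/12) = -7/4.
The best pure response is low price with expected payoff 53/12.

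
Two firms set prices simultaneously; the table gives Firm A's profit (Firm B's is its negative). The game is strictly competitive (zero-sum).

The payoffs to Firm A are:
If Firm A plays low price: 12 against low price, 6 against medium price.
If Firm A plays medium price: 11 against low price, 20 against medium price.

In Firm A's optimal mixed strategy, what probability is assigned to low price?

3/5

Row minima are 6 and 11, so Firm A's maximin is 11; column maxima are 12 and 20, so Firm B's minimax is 12. These differ, so the equilibrium is in mixed strategies.
Let Firm A play low price with probability p. Firm B is indifferent when 12p + 11(1−p) = 6p + 20(1−p), giving p = 3/5.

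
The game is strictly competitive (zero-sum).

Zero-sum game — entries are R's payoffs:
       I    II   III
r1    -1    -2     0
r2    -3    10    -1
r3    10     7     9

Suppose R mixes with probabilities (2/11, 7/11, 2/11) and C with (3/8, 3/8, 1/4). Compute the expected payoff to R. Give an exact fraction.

23/8

Against (3/8, 3/8, 1/4), each row's expected payoff is r1: -9/8; r2: 19/8; r3: 69/8.
Taking the (2/11, 7/11, 2/11)-weighted average: (2/11)·(-9/8) + (7/11)·(19/8) + (2/11)·(69/8) = 23/8.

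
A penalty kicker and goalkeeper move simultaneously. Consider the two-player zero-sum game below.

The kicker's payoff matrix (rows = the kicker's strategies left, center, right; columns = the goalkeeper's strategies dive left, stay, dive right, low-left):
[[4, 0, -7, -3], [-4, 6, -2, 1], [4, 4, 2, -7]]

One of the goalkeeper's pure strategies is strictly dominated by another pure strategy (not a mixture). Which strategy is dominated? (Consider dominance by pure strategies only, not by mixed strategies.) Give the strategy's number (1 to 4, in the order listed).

2

The goalkeeper prefers columns that give the kicker less. Compare stay with dive right: -7 < 0, -2 < 6, 2 < 4.
So dive right strictly dominates stay for the goalkeeper; stay is strictly dominated.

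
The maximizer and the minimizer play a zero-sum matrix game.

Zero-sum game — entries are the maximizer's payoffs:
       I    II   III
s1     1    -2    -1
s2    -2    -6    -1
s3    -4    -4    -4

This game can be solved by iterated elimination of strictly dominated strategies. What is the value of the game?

Row s3 is strictly dominated by row s1 (1>-4, -2>-4, -1>-4); eliminate s3.
Column I is strictly dominated by II for the minimizer (-2<1, -6<-2); eliminate I.
Column III is strictly dominated by II for the minimizer (-2<-1, -6<-1); eliminate III.
Row s2 is strictly dominated by row s1 (-2>-6); eliminate s2.
Only (s1, II) remains, with payoff -2.

-2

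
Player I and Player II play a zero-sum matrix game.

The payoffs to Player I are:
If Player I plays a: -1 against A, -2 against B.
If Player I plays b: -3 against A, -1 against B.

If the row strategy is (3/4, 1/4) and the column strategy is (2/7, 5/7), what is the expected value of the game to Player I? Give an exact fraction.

-47/28

Against (2/7, 5/7), each row's expected payoff is a: -12/7; b: -11/7.
Taking the (3/4, 1/4)-weighted average: (3/4)·(-12/7) + (1/4)·(-11/7) = -47/28.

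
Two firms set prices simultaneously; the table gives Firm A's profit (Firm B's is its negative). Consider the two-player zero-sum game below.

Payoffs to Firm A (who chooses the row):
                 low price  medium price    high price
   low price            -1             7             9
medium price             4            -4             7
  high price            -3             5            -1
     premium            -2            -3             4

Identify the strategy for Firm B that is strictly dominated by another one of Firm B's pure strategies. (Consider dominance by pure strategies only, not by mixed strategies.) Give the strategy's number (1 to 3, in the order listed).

Firm B prefers columns that give Firm A less. Compare high price with low price: -1 < 9, 4 < 7, -3 < -1, -2 < 4.
So low price strictly dominates high price for Firm B; high price is strictly dominated.

3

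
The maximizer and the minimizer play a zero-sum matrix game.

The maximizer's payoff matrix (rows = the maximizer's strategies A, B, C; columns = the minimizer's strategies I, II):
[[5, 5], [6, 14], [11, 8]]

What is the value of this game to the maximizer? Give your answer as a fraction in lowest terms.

106/11

Row A is strictly dominated by row C, so the maximizer never plays it.
The remaining 2×2 game on (B, C) × (I, II) has no saddle point. Let the maximizer play B with probability p; indifference gives 6p + 11(1−p) = 14p + 8(1−p), so p = 3/11.
Similarly the minimizer's optimal q on I is 6/11, and the value is 6·(6/11) + (14)·(5/11) = 106/11.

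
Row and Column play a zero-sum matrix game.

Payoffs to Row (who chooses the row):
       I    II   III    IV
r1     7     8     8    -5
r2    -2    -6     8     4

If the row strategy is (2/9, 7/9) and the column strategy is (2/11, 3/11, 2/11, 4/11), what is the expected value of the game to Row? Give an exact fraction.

46/33

Against (2/11, 3/11, 2/11, 4/11), each row's expected payoff is r1: 34/11; r2: 10/11.
Taking the (2/9, 7/9)-weighted average: (2/9)·(34/11) + (7/9)·(10/11) = 46/33.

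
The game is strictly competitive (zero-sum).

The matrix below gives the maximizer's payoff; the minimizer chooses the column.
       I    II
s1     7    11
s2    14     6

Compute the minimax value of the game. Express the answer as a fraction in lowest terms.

Row minima are 7 and 6, so the maximizer's maximin is 7; column maxima are 14 and 11, so the minimizer's minimax is 11. These differ, so the equilibrium is in mixed strategies.
Let the maximizer play s1 with probability p. The minimizer is indifferent when 7p + 14(1−p) = 11p + 6(1−p), giving p = 2/3.
Let the minimizer play I with probability q. The maximizer is indifferent when 7q + 11(1−q) = 14q + 6(1−q), giving q = 5/12.
The value is 7·(5/12) + (11)·(7/12) = 28/3.

28/3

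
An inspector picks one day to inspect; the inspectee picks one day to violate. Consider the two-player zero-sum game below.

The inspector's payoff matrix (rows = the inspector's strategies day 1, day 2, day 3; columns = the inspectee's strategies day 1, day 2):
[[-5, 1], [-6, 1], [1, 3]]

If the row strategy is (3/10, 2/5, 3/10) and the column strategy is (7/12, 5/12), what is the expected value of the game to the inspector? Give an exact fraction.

-43/30

Against (7/12, 5/12), each row's expected payoff is day 1: -5/2; day 2: -37/12; day 3: 11/6.
Taking the (3/10, 2/5, 3/10)-weighted average: (3/10)·(-5/2) + (2/5)·(-37/12) + (3/10)·(11/6) = -43/30.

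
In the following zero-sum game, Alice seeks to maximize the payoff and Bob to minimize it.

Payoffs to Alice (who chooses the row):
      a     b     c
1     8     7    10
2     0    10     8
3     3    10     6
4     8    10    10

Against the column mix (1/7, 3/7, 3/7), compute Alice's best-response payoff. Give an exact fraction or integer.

1: (8)·(1/7) + (7)·(3/7) + (10)·(3/7) = 59/7.
2: (0)·(1/7) + (10)·(3/7) + (8)·(3/7) = 54/7.
3: (3)·(1/7) + (10)·(3/7) + (6)·(3/7) = 51/7.
4: (8)·(1/7) + (10)·(3/7) + (10)·(3/7) = 68/7.
The best pure response is 4 with expected payoff 68/7.

68/7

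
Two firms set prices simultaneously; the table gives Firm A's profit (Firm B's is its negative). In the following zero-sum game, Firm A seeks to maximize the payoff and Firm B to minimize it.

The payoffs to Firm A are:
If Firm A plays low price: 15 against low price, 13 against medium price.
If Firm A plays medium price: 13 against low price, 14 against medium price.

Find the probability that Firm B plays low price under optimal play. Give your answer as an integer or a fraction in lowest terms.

1/3

Row minima are 13 and 13, so Firm A's maximin is 13; column maxima are 15 and 14, so Firm B's minimax is 14. These differ, so the equilibrium is in mixed strategies.
Let Firm B play low price with probability q. Firm A is indifferent when 15q + 13(1−q) = 13q + 14(1−q), giving q = 1/3.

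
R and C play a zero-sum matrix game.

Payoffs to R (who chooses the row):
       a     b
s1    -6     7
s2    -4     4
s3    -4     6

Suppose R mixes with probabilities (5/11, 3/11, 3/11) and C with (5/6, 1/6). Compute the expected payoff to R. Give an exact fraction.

-205/66

Against (5/6, 1/6), each row's expected payoff is s1: -23/6; s2: -8/3; s3: -7/3.
Taking the (5/11, 3/11, 3/11)-weighted average: (5/11)·(-23/6) + (3/11)·(-8/3) + (3/11)·(-7/3) = -205/66.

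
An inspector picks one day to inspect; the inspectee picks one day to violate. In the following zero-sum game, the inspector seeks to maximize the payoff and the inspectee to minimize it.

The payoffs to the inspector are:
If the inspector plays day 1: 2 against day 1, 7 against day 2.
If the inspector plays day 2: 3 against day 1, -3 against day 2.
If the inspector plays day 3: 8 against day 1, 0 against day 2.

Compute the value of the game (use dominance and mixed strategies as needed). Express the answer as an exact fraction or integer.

Row day 2 is strictly dominated by row day 3, so the inspector never plays it.
The remaining 2×2 game on (day 1, day 3) × (day 1, day 2) has no saddle point. Let the inspector play day 1 with probability p; indifference gives 2p + 8(1−p) = 7p, so p = 8/13.
Similarly the inspectee's optimal q on day 1 is 7/13, and the value is 2·(7/13) + (7)·(6/13) = 56/13.

56/13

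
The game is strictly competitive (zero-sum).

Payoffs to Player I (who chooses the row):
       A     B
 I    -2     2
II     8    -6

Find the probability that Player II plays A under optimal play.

Row minima are -2 and -6, so Player I's maximin is -2; column maxima are 8 and 2, so Player II's minimax is 2. These differ, so the equilibrium is in mixed strategies.
Let Player II play A with probability q. Player I is indifferent when −2q + 2(1−q) = 8q − 6(1−q), giving q = 4/9.

4/9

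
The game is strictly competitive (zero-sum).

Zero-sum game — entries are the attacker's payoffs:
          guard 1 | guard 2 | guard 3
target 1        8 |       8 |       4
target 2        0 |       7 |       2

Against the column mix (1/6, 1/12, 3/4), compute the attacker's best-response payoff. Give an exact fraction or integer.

target 1: (8)·(1/6) + (8)·(1/12) + (4)·(3/4) = 5.
target 2: (0)·(1/6) + (7)·(1/12) + (2)·(3/4) = 25/12.
The best pure response is target 1 with expected payoff 5.

5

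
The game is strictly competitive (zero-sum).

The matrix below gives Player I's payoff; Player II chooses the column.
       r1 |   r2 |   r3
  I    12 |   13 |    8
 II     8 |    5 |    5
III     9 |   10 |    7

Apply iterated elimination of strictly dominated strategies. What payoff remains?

8

Column r1 is strictly dominated by r3 for Player II (8<12, 5<8, 7<9); eliminate r1.
Row II is strictly dominated by row I (13>5, 8>5); eliminate II.
Column r2 is strictly dominated by r3 for Player II (8<13, 7<10); eliminate r2.
Row III is strictly dominated by row I (8>7); eliminate III.
Only (I, r3) remains, with payoff 8.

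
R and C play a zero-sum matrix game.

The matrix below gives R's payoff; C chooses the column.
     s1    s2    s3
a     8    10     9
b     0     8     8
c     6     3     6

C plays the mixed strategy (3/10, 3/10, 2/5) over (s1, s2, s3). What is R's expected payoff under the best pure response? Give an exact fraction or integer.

9

a: (8)·(3/10) + (10)·(3/10) + (9)·(2/5) = 9.
b: (0)·(3/10) + (8)·(3/10) + (8)·(2/5) = 28/5.
c: (6)·(3/10) + (3)·(3/10) + (6)·(2/5) = 51/10.
The best pure response is a with expected payoff 9.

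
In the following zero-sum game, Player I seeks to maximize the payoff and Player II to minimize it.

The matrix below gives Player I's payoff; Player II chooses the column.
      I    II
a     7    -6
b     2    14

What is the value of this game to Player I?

22/5

Row minima are -6 and 2, so Player I's maximin is 2; column maxima are 7 and 14, so Player II's minimax is 7. These differ, so the equilibrium is in mixed strategies.
Let Player I play a with probability p. Player II is indifferent when 7p + 2(1−p) = −6p + 14(1−p), giving p = 12/25.
Let Player II play I with probability q. Player I is indifferent when 7q − 6(1−q) = 2q + 14(1−q), giving q = 4/5.
The value is 7·(4/5) + (-6)·(1/5) = 22/5.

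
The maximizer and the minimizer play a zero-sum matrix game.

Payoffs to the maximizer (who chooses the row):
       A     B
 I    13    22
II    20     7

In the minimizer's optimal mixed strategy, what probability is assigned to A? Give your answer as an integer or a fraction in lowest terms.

Row minima are 13 and 7, so the maximizer's maximin is 13; column maxima are 20 and 22, so the minimizer's minimax is 20. These differ, so the equilibrium is in mixed strategies.
Let the minimizer play A with probability q. The maximizer is indifferent when 13q + 22(1−q) = 20q + 7(1−q), giving q = 15/22.

15/22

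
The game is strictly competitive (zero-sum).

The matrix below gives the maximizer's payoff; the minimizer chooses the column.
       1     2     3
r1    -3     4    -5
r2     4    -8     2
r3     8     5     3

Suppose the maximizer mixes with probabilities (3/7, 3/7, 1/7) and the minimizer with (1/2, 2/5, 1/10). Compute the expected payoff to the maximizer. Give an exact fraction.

Against (1/2, 2/5, 1/10), each row's expected payoff is r1: -2/5; r2: -1; r3: 63/10.
Taking the (3/7, 3/7, 1/7)-weighted average: (3/7)·(-2/5) + (3/7)·(-1) + (1/7)·(63/10) = 3/10.

3/10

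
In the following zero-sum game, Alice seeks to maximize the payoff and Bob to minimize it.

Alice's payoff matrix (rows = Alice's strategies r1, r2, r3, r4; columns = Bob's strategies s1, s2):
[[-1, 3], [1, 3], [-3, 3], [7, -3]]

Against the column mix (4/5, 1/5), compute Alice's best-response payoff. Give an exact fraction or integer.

5

r1: (-1)·(4/5) + (3)·(1/5) = -1/5.
r2: (1)·(4/5) + (3)·(1/5) = 7/5.
r3: (-3)·(4/5) + (3)·(1/5) = -9/5.
r4: (7)·(4/5) + (-3)·(1/5) = 5.
The best pure response is r4 with expected payoff 5.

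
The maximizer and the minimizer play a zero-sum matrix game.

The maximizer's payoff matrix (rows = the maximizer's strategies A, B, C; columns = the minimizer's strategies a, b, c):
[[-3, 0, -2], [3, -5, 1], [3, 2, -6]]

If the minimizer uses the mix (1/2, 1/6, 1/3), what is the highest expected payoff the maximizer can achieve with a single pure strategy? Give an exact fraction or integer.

A: (-3)·(1/2) + (0)·(1/6) + (-2)·(1/3) = -13/6.
B: (3)·(1/2) + (-5)·(1/6) + (1)·(1/3) = 1.
C: (3)·(1/2) + (2)·(1/6) + (-6)·(1/3) = -1/6.
The best pure response is B with expected payoff 1.

1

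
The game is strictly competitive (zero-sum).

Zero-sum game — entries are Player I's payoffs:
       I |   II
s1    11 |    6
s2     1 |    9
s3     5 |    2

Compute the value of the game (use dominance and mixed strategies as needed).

Row s3 is strictly dominated by row s1, so Player I never plays it.
The remaining 2×2 game on (s1, s2) × (I, II) has no saddle point. Let Player I play s1 with probability p; indifference gives 11p + (1−p) = 6p + 9(1−p), so p = 8/13.
Similarly Player II's optimal q on I is 3/13, and the value is 11·(3/13) + (6)·(10/13) = 93/13.

93/13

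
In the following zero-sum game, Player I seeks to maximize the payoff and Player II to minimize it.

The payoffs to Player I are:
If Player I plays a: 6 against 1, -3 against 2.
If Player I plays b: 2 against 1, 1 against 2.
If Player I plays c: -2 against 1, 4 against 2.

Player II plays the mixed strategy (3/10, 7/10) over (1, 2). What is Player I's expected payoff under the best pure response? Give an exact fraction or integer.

11/5

a: (6)·(3/10) + (-3)·(7/10) = -3/10.
b: (2)·(3/10) + (1)·(7/10) = 13/10.
c: (-2)·(3/10) + (4)·(7/10) = 11/5.
The best pure response is c with expected payoff 11/5.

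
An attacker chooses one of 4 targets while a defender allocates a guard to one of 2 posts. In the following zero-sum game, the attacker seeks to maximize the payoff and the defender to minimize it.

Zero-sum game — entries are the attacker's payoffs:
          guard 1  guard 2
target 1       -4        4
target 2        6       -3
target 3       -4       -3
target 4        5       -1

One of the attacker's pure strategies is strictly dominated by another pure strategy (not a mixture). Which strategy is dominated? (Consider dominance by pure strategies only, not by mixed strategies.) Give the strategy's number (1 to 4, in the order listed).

3

Compare target 3 with target 4: 5 > -4, -1 > -3.
So target 4 strictly dominates target 3 for the attacker; target 3 is strictly dominated.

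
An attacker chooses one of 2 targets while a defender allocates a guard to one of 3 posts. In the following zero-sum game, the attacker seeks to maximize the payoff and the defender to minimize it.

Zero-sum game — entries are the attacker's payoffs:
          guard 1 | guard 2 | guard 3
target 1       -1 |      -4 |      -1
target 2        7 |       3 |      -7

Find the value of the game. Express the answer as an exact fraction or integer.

-31/13

Column guard 1 is strictly dominated by guard 2 for the defender (it gives the attacker more in every row).
The remaining 2×2 game on (target 1, target 2) × (guard 2, guard 3) has no saddle point. Let the attacker play target 1 with probability p; indifference gives −4p + 3(1−p) = −p − 7(1−p), so p = 10/13.
Similarly the defender's optimal q on guard 2 is 6/13, and the value is -4·(6/13) + (-1)·(7/13) = -31/13.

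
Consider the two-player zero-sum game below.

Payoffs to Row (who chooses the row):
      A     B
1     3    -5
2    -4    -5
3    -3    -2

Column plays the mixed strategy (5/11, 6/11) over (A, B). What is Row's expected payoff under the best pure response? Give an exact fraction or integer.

-15/11

1: (3)·(5/11) + (-5)·(6/11) = -15/11.
2: (-4)·(5/11) + (-5)·(6/11) = -50/11.
3: (-3)·(5/11) + (-2)·(6/11) = -27/11.
The best pure response is 1 with expected payoff -15/11.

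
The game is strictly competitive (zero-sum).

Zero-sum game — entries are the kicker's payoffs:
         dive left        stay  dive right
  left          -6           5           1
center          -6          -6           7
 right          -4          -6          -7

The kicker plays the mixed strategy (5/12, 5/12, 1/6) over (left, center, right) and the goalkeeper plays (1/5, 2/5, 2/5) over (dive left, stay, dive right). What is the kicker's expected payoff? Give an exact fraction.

Against (1/5, 2/5, 2/5), each row's expected payoff is left: 6/5; center: -4/5; right: -6.
Taking the (5/12, 5/12, 1/6)-weighted average: (5/12)·(6/5) + (5/12)·(-4/5) + (1/6)·(-6) = -5/6.

-5/6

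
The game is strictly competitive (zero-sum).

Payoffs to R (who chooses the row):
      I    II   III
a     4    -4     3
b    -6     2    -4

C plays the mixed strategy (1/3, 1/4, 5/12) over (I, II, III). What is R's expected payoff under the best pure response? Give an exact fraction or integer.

19/12

a: (4)·(1/3) + (-4)·(1/4) + (3)·(5/12) = 19/12.
b: (-6)·(1/3) + (2)·(1/4) + (-4)·(5/12) = -19/6.
The best pure response is a with expected payoff 19/12.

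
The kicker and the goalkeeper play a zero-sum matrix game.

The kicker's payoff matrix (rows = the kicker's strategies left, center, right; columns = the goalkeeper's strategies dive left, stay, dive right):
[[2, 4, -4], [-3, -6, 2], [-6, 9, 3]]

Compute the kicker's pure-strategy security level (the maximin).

The worst-case payoff for each row is left: -4, center: -6, right: -6.
The best of these is -4.

-4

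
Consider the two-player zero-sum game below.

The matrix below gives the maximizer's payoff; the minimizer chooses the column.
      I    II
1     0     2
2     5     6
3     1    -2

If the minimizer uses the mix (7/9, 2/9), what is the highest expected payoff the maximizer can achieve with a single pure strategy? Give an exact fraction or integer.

47/9

1: (0)·(7/9) + (2)·(2/9) = 4/9.
2: (5)·(7/9) + (6)·(2/9) = 47/9.
3: (1)·(7/9) + (-2)·(2/9) = 1/3.
The best pure response is 2 with expected payoff 47/9.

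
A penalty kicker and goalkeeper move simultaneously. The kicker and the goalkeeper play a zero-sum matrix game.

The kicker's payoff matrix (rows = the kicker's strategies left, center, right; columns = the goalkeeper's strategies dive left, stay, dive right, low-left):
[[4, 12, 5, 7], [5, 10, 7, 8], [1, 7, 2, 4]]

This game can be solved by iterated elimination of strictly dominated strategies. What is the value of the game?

Column low-left is strictly dominated by dive left for the goalkeeper (4<7, 5<8, 1<4); eliminate low-left.
Row right is strictly dominated by row left (4>1, 12>7, 5>2); eliminate right.
Column stay is strictly dominated by dive left for the goalkeeper (4<12, 5<10); eliminate stay.
Row left is strictly dominated by row center (5>4, 7>5); eliminate left.
Column dive right is strictly dominated by dive left for the goalkeeper (5<7); eliminate dive right.
Only (center, dive left) remains, with payoff 5.

5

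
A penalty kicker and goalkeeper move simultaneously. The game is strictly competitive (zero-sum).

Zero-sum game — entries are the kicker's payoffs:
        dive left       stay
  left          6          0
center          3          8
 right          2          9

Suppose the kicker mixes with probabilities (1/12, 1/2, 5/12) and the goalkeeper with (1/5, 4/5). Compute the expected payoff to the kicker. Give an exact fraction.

Against (1/5, 4/5), each row's expected payoff is left: 6/5; center: 7; right: 38/5.
Taking the (1/12, 1/2, 5/12)-weighted average: (1/12)·(6/5) + (1/2)·(7) + (5/12)·(38/5) = 203/30.

203/30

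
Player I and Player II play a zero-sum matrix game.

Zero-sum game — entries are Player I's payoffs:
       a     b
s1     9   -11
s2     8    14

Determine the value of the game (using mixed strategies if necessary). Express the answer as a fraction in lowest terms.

107/13

Row minima are -11 and 8, so Player I's maximin is 8; column maxima are 9 and 14, so Player II's minimax is 9. These differ, so the equilibrium is in mixed strategies.
Let Player I play s1 with probability p. Player II is indifferent when 9p + 8(1−p) = −11p + 14(1−p), giving p = 3/13.
Let Player II play a with probability q. Player I is indifferent when 9q − 11(1−q) = 8q + 14(1−q), giving q = 25/26.
The value is 9·(25/26) + (-11)·(1/26) = 107/13.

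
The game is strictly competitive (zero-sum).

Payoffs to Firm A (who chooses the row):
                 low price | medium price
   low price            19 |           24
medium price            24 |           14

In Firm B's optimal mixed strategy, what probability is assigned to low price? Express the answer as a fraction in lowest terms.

2/3

Row minima are 19 and 14, so Firm A's maximin is 19; column maxima are 24 and 24, so Firm B's minimax is 24. These differ, so the equilibrium is in mixed strategies.
Let Firm B play low price with probability q. Firm A is indifferent when 19q + 24(1−q) = 24q + 14(1−q), giving q = 2/3.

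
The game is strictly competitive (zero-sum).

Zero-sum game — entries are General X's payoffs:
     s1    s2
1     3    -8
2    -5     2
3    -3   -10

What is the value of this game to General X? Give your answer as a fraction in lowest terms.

-17/9

Row 3 is strictly dominated by row 1, so General X never plays it.
The remaining 2×2 game on (1, 2) × (s1, s2) has no saddle point. Let General X play 1 with probability p; indifference gives 3p − 5(1−p) = −8p + 2(1−p), so p = 7/18.
Similarly General Y's optimal q on s1 is 5/9, and the value is 3·(5/9) + (-8)·(4/9) = -17/9.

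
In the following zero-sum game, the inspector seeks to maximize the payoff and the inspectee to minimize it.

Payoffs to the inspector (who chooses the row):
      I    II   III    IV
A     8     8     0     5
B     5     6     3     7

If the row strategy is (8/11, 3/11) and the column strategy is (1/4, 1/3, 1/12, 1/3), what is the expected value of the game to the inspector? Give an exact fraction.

409/66

Against (1/4, 1/3, 1/12, 1/3), each row's expected payoff is A: 19/3; B: 35/6.
Taking the (8/11, 3/11)-weighted average: (8/11)·(19/3) + (3/11)·(35/6) = 409/66.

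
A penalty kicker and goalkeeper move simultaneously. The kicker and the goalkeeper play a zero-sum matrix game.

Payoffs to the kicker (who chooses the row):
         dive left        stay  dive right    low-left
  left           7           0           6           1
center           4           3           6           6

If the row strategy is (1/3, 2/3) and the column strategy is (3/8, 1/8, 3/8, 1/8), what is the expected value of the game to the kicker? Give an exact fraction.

59/12

Against (3/8, 1/8, 3/8, 1/8), each row's expected payoff is left: 5; center: 39/8.
Taking the (1/3, 2/3)-weighted average: (1/3)·(5) + (2/3)·(39/8) = 59/12.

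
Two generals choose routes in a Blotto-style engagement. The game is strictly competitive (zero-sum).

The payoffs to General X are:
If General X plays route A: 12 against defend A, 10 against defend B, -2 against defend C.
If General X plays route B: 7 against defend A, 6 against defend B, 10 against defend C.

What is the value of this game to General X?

7

Column defend A is strictly dominated by defend B for General Y (it gives General X more in every row).
The remaining 2×2 game on (route A, route B) × (defend B, defend C) has no saddle point. Let General X play route A with probability p; indifference gives 10p + 6(1−p) = −2p + 10(1−p), so p = 1/4.
Similarly General Y's optimal q on defend B is 3/4, and the value is 10·(3/4) + (-2)·(1/4) = 7.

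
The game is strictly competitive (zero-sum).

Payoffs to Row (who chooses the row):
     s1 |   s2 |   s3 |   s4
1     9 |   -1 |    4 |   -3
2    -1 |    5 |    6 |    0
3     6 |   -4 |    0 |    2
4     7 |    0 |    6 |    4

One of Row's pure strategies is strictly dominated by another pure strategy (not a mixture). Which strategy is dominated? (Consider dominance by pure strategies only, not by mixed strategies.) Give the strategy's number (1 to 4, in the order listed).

3

Compare 3 with 4: 7 > 6, 0 > -4, 6 > 0, 4 > 2.
So 4 strictly dominates 3 for Row; 3 is strictly dominated.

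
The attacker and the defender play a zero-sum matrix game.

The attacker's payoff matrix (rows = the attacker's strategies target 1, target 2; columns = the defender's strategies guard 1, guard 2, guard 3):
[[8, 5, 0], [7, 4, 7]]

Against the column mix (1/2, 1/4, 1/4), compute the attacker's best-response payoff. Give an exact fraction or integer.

25/4

target 1: (8)·(1/2) + (5)·(1/4) + (0)·(1/4) = 21/4.
target 2: (7)·(1/2) + (4)·(1/4) + (7)·(1/4) = 25/4.
The best pure response is target 2 with expected payoff 25/4.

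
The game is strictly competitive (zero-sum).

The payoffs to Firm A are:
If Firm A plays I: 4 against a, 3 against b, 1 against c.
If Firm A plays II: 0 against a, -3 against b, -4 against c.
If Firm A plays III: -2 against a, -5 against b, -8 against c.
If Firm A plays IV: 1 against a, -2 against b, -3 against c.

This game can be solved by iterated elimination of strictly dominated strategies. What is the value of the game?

Column b is strictly dominated by c for Firm B (1<3, -4<-3, -8<-5, -3<-2); eliminate b.
Column a is strictly dominated by c for Firm B (1<4, -4<0, -8<-2, -3<1); eliminate a.
Row II is strictly dominated by row I (1>-4); eliminate II.
Row IV is strictly dominated by row I (1>-3); eliminate IV.
Row III is strictly dominated by row I (1>-8); eliminate III.
Only (I, c) remains, with payoff 1.

1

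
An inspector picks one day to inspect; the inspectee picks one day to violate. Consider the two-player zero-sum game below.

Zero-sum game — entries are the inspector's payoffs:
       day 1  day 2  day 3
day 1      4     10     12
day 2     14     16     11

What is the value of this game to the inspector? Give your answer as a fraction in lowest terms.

Column day 2 is strictly dominated by day 1 for the inspectee (it gives the inspector more in every row).
The remaining 2×2 game on (day 1, day 2) × (day 1, day 3) has no saddle point. Let the inspector play day 1 with probability p; indifference gives 4p + 14(1−p) = 12p + 11(1−p), so p = 3/11.
Similarly the inspectee's optimal q on day 1 is 1/11, and the value is 4·(1/11) + (12)·(10/11) = 124/11.

124/11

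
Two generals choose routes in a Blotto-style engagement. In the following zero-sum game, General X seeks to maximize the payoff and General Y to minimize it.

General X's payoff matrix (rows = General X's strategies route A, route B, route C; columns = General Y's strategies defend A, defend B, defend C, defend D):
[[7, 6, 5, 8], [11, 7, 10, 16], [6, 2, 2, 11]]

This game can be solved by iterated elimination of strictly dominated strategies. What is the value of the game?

7

Row route A is strictly dominated by row route B (11>7, 7>6, 10>5, 16>8); eliminate route A.
Row route C is strictly dominated by row route B (11>6, 7>2, 10>2, 16>11); eliminate route C.
Column defend D is strictly dominated by defend A for General Y (11<16); eliminate defend D.
Column defend C is strictly dominated by defend B for General Y (7<10); eliminate defend C.
Column defend A is strictly dominated by defend B for General Y (7<11); eliminate defend A.
Only (route B, defend B) remains, with payoff 7.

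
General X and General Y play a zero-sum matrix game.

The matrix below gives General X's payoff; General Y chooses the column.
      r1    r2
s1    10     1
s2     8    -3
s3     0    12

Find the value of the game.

40/7

Row s2 is strictly dominated by row s1, so General X never plays it.
The remaining 2×2 game on (s1, s3) × (r1, r2) has no saddle point. Let General X play s1 with probability p; indifference gives 10p = p + 12(1−p), so p = 4/7.
Similarly General Y's optimal q on r1 is 11/21, and the value is 10·(11/21) + (1)·(10/21) = 40/7.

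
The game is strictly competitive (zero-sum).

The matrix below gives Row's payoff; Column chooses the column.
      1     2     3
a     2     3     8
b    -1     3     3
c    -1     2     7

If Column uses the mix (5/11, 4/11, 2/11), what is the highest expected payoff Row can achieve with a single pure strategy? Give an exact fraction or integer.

38/11

a: (2)·(5/11) + (3)·(4/11) + (8)·(2/11) = 38/11.
b: (-1)·(5/11) + (3)·(4/11) + (3)·(2/11) = 13/11.
c: (-1)·(5/11) + (2)·(4/11) + (7)·(2/11) = 17/11.
The best pure response is a with expected payoff 38/11.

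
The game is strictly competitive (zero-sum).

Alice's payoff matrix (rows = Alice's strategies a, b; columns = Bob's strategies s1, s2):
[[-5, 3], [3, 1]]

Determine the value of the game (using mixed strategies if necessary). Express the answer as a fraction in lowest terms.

Row minima are -5 and 1, so Alice's maximin is 1; column maxima are 3 and 3, so Bob's minimax is 3. These differ, so the equilibrium is in mixed strategies.
Let Alice play a with probability p. Bob is indifferent when −5p + 3(1−p) = 3p + (1−p), giving p = 1/5.
Let Bob play s1 with probability q. Alice is indifferent when −5q + 3(1−q) = 3q + (1−q), giving q = 1/5.
The value is -5·(1/5) + (3)·(4/5) = 7/5.

7/5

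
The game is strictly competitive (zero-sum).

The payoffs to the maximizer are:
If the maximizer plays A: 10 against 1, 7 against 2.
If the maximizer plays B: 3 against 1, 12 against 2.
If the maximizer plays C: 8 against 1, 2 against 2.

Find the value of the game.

Row C is strictly dominated by row A, so the maximizer never plays it.
The remaining 2×2 game on (A, B) × (1, 2) has no saddle point. Let the maximizer play A with probability p; indifference gives 10p + 3(1−p) = 7p + 12(1−p), so p = 3/4.
Similarly the minimizer's optimal q on 1 is 5/12, and the value is 10·(5/12) + (7)·(7/12) = 33/4.

33/4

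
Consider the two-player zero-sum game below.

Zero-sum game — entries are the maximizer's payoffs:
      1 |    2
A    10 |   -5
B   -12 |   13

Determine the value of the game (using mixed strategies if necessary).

Row minima are -5 and -12, so the maximizer's maximin is -5; column maxima are 10 and 13, so the minimizer's minimax is 10. These differ, so the equilibrium is in mixed strategies.
Let the maximizer play A with probability p. The minimizer is indifferent when 10p − 12(1−p) = −5p + 13(1−p), giving p = 5/8.
Let the minimizer play 1 with probability q. The maximizer is indifferent when 10q − 5(1−q) = −12q + 13(1−q), giving q = 9/20.
The value is 10·(9/20) + (-5)·(11/20) = 7/4.

7/4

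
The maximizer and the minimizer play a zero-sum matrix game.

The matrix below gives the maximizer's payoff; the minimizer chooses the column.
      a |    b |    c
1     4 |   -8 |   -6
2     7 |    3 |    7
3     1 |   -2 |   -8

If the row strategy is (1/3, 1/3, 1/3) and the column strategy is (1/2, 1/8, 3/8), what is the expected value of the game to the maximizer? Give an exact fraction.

Against (1/2, 1/8, 3/8), each row's expected payoff is 1: -5/4; 2: 13/2; 3: -11/4.
Taking the (1/3, 1/3, 1/3)-weighted average: (1/3)·(-5/4) + (1/3)·(13/2) + (1/3)·(-11/4) = 5/6.

5/6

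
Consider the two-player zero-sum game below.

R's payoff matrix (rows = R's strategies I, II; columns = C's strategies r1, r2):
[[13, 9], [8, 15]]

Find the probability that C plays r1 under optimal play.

6/11

Row minima are 9 and 8, so R's maximin is 9; column maxima are 13 and 15, so C's minimax is 13. These differ, so the equilibrium is in mixed strategies.
Let C play r1 with probability q. R is indifferent when 13q + 9(1−q) = 8q + 15(1−q), giving q = 6/11.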